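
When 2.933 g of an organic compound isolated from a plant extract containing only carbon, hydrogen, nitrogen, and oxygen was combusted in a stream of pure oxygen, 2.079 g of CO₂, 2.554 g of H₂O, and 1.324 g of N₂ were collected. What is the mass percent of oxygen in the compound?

25.77%

mol C = 2.079 g CO₂ ÷ 44.009 g/mol = 0.047240 mol
mol H = 2 × 2.554 g H₂O ÷ 18.015 g/mol = 0.28354 mol
mol N = 2 × 1.324 g N₂ ÷ 28.014 g/mol = 0.094524 mol
mass O = 2.933 − (0.56740 + 0.28581 + 1.3240) = 0.75579 g → mol O = 0.75579 ÷ 15.999 = 0.047240 mol
mass % O = 0.75579 g ÷ 2.933 g × 100%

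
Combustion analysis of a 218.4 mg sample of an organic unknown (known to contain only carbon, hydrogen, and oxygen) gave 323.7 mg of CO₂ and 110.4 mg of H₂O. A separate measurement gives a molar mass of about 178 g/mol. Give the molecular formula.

mol C = 0.3237 g CO₂ ÷ 44.009 g/mol = 0.0073553 mol
mol H = 2 × 0.1104 g H₂O ÷ 18.015 g/mol = 0.012256 mol
mass O = 0.2184 − (0.088345 + 0.012355) = 0.11770 g → mol O = 0.11770 ÷ 15.999 = 0.0073568 mol
Divide by the smallest (0.0073553 mol): C 1.000, H 1.666, O 1.000
Multiplying each by 3 gives whole numbers: C 3.00, H 5.00, O 3.00
Empirical formula: C3H5O3
Empirical-formula mass = 89.07 g/mol; 178 ÷ 89.07 ≈ 2, so the molecular formula is C6H10O6.

C6H10O6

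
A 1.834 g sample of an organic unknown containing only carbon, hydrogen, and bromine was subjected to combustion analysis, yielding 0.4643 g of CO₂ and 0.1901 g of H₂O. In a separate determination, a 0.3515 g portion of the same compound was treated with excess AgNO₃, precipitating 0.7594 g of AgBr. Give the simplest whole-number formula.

mol C = 0.4643 g CO₂ ÷ 44.009 g/mol = 0.010550 mol
mol H = 2 × 0.1901 g H₂O ÷ 18.015 g/mol = 0.021105 mol
From the AgBr data: mol Br per gram of compound = (0.7594 ÷ 187.772) ÷ 0.3515 = 0.011506 mol/g, so in the 1.834 g combustion sample mol Br = 0.021102 mol
Divide by the smallest (0.010550 mol): C 1.000, H 2.000, Br 2.000

CH2Br2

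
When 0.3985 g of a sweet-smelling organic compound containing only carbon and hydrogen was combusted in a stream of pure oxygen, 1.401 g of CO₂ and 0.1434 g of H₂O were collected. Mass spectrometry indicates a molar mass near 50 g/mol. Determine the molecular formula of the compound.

mol C = 1.401 g CO₂ ÷ 44.009 g/mol = 0.031834 mol
mol H = 2 × 0.1434 g H₂O ÷ 18.015 g/mol = 0.015920 mol
Divide by the smallest (0.015920 mol): C 2.000, H 1.000
Empirical formula: C2H
Empirical-formula mass = 25.03 g/mol; 50 ÷ 25.03 ≈ 2, so the molecular formula is C4H2.

C4H2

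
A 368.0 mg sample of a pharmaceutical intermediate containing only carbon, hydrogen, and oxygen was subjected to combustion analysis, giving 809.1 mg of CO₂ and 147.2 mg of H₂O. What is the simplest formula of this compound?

C9H8O4

mol C = 0.8091 g CO₂ ÷ 44.009 g/mol = 0.018385 mol
mol H = 2 × 0.1472 g H₂O ÷ 18.015 g/mol = 0.016342 mol
mass O = 0.3680 − (0.22082 + 0.016473) = 0.13071 g → mol O = 0.13071 ÷ 15.999 = 0.0081697 mol
Divide by the smallest (0.0081697 mol): C 2.250, H 2.000, O 1.000
Multiplying each by 4 gives whole numbers: C 9.00, H 8.00, O 4.00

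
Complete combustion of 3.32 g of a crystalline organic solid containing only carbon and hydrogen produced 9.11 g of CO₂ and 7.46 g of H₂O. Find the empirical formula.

CH4

mol C = 9.11 g CO₂ ÷ 44.009 g/mol = 0.2070 mol
mol H = 2 × 7.46 g H₂O ÷ 18.015 g/mol = 0.8282 mol
Divide by the smallest (0.2070 mol): C 1.000, H 4.001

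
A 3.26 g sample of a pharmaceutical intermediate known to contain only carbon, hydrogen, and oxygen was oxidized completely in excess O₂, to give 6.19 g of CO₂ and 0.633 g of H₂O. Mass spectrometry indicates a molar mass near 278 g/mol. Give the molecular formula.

mol C = 6.19 g CO₂ ÷ 44.009 g/mol = 0.1407 mol
mol H = 2 × 0.633 g H₂O ÷ 18.015 g/mol = 0.07027 mol
mass O = 3.26 − (1.689 + 0.07084) = 1.500 g → mol O = 1.500 ÷ 15.999 = 0.09374 mol
Divide by the smallest (0.07027 mol): C 2.001, H 1.000, O 1.334
Multiplying each by 3 gives whole numbers: C 6.00, H 3.00, O 4.00
Empirical formula: C6H3O4
Empirical-formula mass = 139.09 g/mol; 278 ÷ 139.09 ≈ 2, so the molecular formula is C12H6O8.

C12H6O8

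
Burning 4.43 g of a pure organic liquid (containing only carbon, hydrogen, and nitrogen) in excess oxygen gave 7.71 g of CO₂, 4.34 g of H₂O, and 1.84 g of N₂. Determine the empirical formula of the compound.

mol C = 7.71 g CO₂ ÷ 44.009 g/mol = 0.1752 mol
mol H = 2 × 4.34 g H₂O ÷ 18.015 g/mol = 0.4818 mol
mol N = 2 × 1.84 g N₂ ÷ 28.014 g/mol = 0.1314 mol
Divide by the smallest (0.1314 mol): C 1.334, H 3.668, N 1.000
Multiplying each by 3 gives whole numbers: C 4.00, H 11.00, N 3.00

C4H11N3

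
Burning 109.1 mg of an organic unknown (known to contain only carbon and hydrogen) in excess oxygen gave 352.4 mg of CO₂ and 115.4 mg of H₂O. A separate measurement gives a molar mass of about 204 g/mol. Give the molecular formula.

mol C = 0.3524 g CO₂ ÷ 44.009 g/mol = 0.0080075 mol
mol H = 2 × 0.1154 g H₂O ÷ 18.015 g/mol = 0.012812 mol
Divide by the smallest (0.0080075 mol): C 1.000, H 1.600
Multiplying each by 5 gives whole numbers: C 5.00, H 8.00
Empirical formula: C5H8
Empirical-formula mass = 68.12 g/mol; 204 ÷ 68.12 ≈ 3, so the molecular formula is C15H24.

C15H24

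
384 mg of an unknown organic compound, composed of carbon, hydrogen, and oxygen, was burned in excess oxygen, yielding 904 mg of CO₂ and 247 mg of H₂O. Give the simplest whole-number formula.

C3H4O

mol C = 0.904 g CO₂ ÷ 44.009 g/mol = 0.02054 mol
mol H = 2 × 0.247 g H₂O ÷ 18.015 g/mol = 0.02742 mol
mass O = 0.384 − (0.2467 + 0.02764) = 0.1096 g → mol O = 0.1096 ÷ 15.999 = 0.006853 mol
Divide by the smallest (0.006853 mol): C 2.997, H 4.002, O 1.000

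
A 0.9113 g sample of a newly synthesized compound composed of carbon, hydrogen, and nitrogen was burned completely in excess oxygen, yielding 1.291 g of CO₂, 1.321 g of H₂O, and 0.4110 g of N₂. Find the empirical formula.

mol C = 1.291 g CO₂ ÷ 44.009 g/mol = 0.029335 mol
mol H = 2 × 1.321 g H₂O ÷ 18.015 g/mol = 0.14666 mol
mol N = 2 × 0.4110 g N₂ ÷ 28.014 g/mol = 0.029342 mol
Divide by the smallest (0.029335 mol): C 1.000, H 4.999, N 1.000

CH5N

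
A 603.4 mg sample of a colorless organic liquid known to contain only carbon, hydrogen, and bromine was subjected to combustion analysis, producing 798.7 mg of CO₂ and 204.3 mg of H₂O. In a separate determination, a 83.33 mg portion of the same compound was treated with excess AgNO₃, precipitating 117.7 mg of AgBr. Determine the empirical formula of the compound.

mol C = 0.7987 g CO₂ ÷ 44.009 g/mol = 0.018149 mol
mol H = 2 × 0.2043 g H₂O ÷ 18.015 g/mol = 0.022681 mol
From the AgBr data: mol Br per gram of compound = (0.1177 ÷ 187.772) ÷ 0.08333 = 0.0075222 mol/g, so in the 0.6034 g combustion sample mol Br = 0.0045389 mol
Divide by the smallest (0.0045389 mol): C 3.998, H 4.997, Br 1.000

C4H5Br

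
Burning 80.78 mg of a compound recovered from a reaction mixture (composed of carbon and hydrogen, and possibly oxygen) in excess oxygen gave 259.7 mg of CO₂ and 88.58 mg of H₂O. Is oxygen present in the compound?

no

mol C = 0.2597 g CO₂ ÷ 44.009 g/mol = 0.0059011 mol
mol H = 2 × 0.08858 g H₂O ÷ 18.015 g/mol = 0.0098340 mol
C and H together account for 0.080790 g — essentially the entire 0.08078 g sample — so the compound contains no oxygen.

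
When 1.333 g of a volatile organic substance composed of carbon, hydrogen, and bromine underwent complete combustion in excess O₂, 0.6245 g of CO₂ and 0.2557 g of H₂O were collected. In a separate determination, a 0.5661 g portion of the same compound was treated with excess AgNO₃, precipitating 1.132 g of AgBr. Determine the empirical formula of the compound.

CH2Br

mol C = 0.6245 g CO₂ ÷ 44.009 g/mol = 0.014190 mol
mol H = 2 × 0.2557 g H₂O ÷ 18.015 g/mol = 0.028387 mol
From the AgBr data: mol Br per gram of compound = (1.132 ÷ 187.772) ÷ 0.5661 = 0.010649 mol/g, so in the 1.333 g combustion sample mol Br = 0.014196 mol
Divide by the smallest (0.014190 mol): C 1.000, H 2.000, Br 1.000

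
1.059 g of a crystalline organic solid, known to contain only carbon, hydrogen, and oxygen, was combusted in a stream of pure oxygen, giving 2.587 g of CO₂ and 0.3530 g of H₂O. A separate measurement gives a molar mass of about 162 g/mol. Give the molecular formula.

mol C = 2.587 g CO₂ ÷ 44.009 g/mol = 0.058783 mol
mol H = 2 × 0.3530 g H₂O ÷ 18.015 g/mol = 0.039190 mol
mass O = 1.059 − (0.70605 + 0.039503) = 0.31345 g → mol O = 0.31345 ÷ 15.999 = 0.019592 mol
Divide by the smallest (0.019592 mol): C 3.000, H 2.000, O 1.000
Empirical formula: C3H2O
Empirical-formula mass = 54.05 g/mol; 162 ÷ 54.05 ≈ 3, so the molecular formula is C9H6O3.

C9H6O3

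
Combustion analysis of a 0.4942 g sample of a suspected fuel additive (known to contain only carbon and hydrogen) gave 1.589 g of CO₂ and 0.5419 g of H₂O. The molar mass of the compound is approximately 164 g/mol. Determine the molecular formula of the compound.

C12H20

mol C = 1.589 g CO₂ ÷ 44.009 g/mol = 0.036106 mol
mol H = 2 × 0.5419 g H₂O ÷ 18.015 g/mol = 0.060161 mol
Divide by the smallest (0.036106 mol): C 1.000, H 1.666
Multiplying each by 3 gives whole numbers: C 3.00, H 5.00
Empirical formula: C3H5
Empirical-formula mass = 41.07 g/mol; 164 ÷ 41.07 ≈ 4, so the molecular formula is C12H20.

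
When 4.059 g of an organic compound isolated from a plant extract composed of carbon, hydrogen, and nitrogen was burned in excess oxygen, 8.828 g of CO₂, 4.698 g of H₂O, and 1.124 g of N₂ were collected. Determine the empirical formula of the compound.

C5H13N2

mol C = 8.828 g CO₂ ÷ 44.009 g/mol = 0.20060 mol
mol H = 2 × 4.698 g H₂O ÷ 18.015 g/mol = 0.52157 mol
mol N = 2 × 1.124 g N₂ ÷ 28.014 g/mol = 0.080246 mol
Divide by the smallest (0.080246 mol): C 2.500, H 6.500, N 1.000
Multiplying each by 2 gives whole numbers: C 5.00, H 13.00, N 2.00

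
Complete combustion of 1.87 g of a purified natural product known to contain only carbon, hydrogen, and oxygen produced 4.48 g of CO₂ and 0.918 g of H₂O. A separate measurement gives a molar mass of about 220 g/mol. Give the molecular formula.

mol C = 4.48 g CO₂ ÷ 44.009 g/mol = 0.1018 mol
mol H = 2 × 0.918 g H₂O ÷ 18.015 g/mol = 0.1019 mol
mass O = 1.87 − (1.223 + 0.1027) = 0.5446 g → mol O = 0.5446 ÷ 15.999 = 0.03404 mol
Divide by the smallest (0.03404 mol): C 2.991, H 2.994, O 1.000
Empirical formula: C3H3O
Empirical-formula mass = 55.06 g/mol; 220 ÷ 55.06 ≈ 4, so the molecular formula is C12H12O4.

C12H12O4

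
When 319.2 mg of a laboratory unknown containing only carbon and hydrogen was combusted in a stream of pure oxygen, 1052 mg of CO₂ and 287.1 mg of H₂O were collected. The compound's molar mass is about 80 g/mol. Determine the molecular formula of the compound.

mol C = 1.052 g CO₂ ÷ 44.009 g/mol = 0.023904 mol
mol H = 2 × 0.2871 g H₂O ÷ 18.015 g/mol = 0.031873 mol
Divide by the smallest (0.023904 mol): C 1.000, H 1.333
Multiplying each by 3 gives whole numbers: C 3.00, H 4.00
Empirical formula: C3H4
Empirical-formula mass = 40.06 g/mol; 80 ÷ 40.06 ≈ 2, so the molecular formula is C6H8.

C6H8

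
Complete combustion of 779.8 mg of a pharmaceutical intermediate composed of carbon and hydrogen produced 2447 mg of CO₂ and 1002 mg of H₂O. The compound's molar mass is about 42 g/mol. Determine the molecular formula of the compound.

C3H6

mol C = 2.447 g CO₂ ÷ 44.009 g/mol = 0.055602 mol
mol H = 2 × 1.002 g H₂O ÷ 18.015 g/mol = 0.11124 mol
Divide by the smallest (0.055602 mol): C 1.000, H 2.001
Empirical formula: CH2
Empirical-formula mass = 14.03 g/mol; 42 ÷ 14.03 ≈ 3, so the molecular formula is C3H6.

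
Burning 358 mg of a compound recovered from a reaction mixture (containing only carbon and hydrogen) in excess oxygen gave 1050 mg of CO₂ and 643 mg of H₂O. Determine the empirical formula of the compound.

mol C = 1.05 g CO₂ ÷ 44.009 g/mol = 0.02386 mol
mol H = 2 × 0.643 g H₂O ÷ 18.015 g/mol = 0.07138 mol
Divide by the smallest (0.02386 mol): C 1.000, H 2.992

CH3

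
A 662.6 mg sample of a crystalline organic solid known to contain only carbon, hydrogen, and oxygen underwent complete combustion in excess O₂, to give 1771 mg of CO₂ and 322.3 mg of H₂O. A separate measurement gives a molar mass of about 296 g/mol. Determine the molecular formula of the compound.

mol C = 1.771 g CO₂ ÷ 44.009 g/mol = 0.040242 mol
mol H = 2 × 0.3223 g H₂O ÷ 18.015 g/mol = 0.035781 mol
mass O = 0.6626 − (0.48334 + 0.036068) = 0.14319 g → mol O = 0.14319 ÷ 15.999 = 0.0089498 mol
Divide by the smallest (0.0089498 mol): C 4.496, H 3.998, O 1.000
Multiplying each by 2 gives whole numbers: C 8.99, H 8.00, O 2.00
Empirical formula: C9H8O2
Empirical-formula mass = 148.16 g/mol; 296 ÷ 148.16 ≈ 2, so the molecular formula is C18H16O4.

C18H16O4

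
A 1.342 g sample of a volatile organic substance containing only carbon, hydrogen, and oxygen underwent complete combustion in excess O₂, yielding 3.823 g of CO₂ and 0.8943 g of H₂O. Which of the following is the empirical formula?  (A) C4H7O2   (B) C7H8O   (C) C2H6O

(B) C7H8O

mol C = 3.823 g CO₂ ÷ 44.009 g/mol = 0.086869 mol
mol H = 2 × 0.8943 g H₂O ÷ 18.015 g/mol = 0.099284 mol
mass O = 1.342 − (1.0434 + 0.10008) = 0.19854 g → mol O = 0.19854 ÷ 15.999 = 0.012410 mol
Divide by the smallest (0.012410 mol): C 7.000, H 8.000, O 1.000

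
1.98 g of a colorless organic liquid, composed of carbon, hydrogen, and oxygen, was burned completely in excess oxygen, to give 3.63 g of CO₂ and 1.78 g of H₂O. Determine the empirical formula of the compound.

mol C = 3.63 g CO₂ ÷ 44.009 g/mol = 0.08248 mol
mol H = 2 × 1.78 g H₂O ÷ 18.015 g/mol = 0.1976 mol
mass O = 1.98 − (0.9907 + 0.1992) = 0.7901 g → mol O = 0.7901 ÷ 15.999 = 0.04938 mol
Divide by the smallest (0.04938 mol): C 1.670, H 4.002, O 1.000
Multiplying each by 3 gives whole numbers: C 5.01, H 12.00, O 3.00

C5H12O3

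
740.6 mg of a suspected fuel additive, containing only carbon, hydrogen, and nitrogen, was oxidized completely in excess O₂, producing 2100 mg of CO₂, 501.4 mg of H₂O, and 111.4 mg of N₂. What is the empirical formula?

C6H7N

mol C = 2.100 g CO₂ ÷ 44.009 g/mol = 0.047718 mol
mol H = 2 × 0.5014 g H₂O ÷ 18.015 g/mol = 0.055665 mol
mol N = 2 × 0.1114 g N₂ ÷ 28.014 g/mol = 0.0079532 mol
Divide by the smallest (0.0079532 mol): C 6.000, H 6.999, N 1.000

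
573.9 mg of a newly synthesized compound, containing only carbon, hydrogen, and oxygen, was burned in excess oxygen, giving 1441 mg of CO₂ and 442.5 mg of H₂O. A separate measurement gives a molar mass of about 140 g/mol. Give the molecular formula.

C8H12O2

mol C = 1.441 g CO₂ ÷ 44.009 g/mol = 0.032743 mol
mol H = 2 × 0.4425 g H₂O ÷ 18.015 g/mol = 0.049126 mol
mass O = 0.5739 − (0.39328 + 0.049519) = 0.13110 g → mol O = 0.13110 ÷ 15.999 = 0.0081944 mol
Divide by the smallest (0.0081944 mol): C 3.996, H 5.995, O 1.000
Empirical formula: C4H6O
Empirical-formula mass = 70.09 g/mol; 140 ÷ 70.09 ≈ 2, so the molecular formula is C8H12O2.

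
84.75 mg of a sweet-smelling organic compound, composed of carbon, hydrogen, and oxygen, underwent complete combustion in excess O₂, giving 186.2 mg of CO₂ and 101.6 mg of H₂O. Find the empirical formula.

C3H8O

mol C = 0.1862 g CO₂ ÷ 44.009 g/mol = 0.0042310 mol
mol H = 2 × 0.1016 g H₂O ÷ 18.015 g/mol = 0.011279 mol
mass O = 0.08475 − (0.050818 + 0.011370) = 0.022562 g → mol O = 0.022562 ÷ 15.999 = 0.0014102 mol
Divide by the smallest (0.0014102 mol): C 3.000, H 7.998, O 1.000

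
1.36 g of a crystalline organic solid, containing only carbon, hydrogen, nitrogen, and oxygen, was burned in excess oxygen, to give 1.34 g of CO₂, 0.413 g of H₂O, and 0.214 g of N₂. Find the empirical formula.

C2H3NO3

mol C = 1.34 g CO₂ ÷ 44.009 g/mol = 0.03045 mol
mol H = 2 × 0.413 g H₂O ÷ 18.015 g/mol = 0.04585 mol
mol N = 2 × 0.214 g N₂ ÷ 28.014 g/mol = 0.01528 mol
mass O = 1.36 − (0.3657 + 0.04622 + 0.2140) = 0.7341 g → mol O = 0.7341 ÷ 15.999 = 0.04588 mol
Divide by the smallest (0.01528 mol): C 1.993, H 3.001, N 1.000, O 3.003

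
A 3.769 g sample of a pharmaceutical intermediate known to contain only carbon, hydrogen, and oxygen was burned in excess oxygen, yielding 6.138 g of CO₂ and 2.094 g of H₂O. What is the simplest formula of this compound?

mol C = 6.138 g CO₂ ÷ 44.009 g/mol = 0.13947 mol
mol H = 2 × 2.094 g H₂O ÷ 18.015 g/mol = 0.23247 mol
mass O = 3.769 − (1.6752 + 0.23433) = 1.8595 g → mol O = 1.8595 ÷ 15.999 = 0.11622 mol
Divide by the smallest (0.11622 mol): C 1.200, H 2.000, O 1.000
Multiplying each by 5 gives whole numbers: C 6.00, H 10.00, O 5.00

C6H10O5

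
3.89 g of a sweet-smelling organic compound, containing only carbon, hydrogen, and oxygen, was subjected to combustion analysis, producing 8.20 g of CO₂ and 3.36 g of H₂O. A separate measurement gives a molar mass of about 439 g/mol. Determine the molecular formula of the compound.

C21H42O9

mol C = 8.20 g CO₂ ÷ 44.009 g/mol = 0.1863 mol
mol H = 2 × 3.36 g H₂O ÷ 18.015 g/mol = 0.3730 mol
mass O = 3.89 − (2.238 + 0.3760) = 1.276 g → mol O = 1.276 ÷ 15.999 = 0.07976 mol
Divide by the smallest (0.07976 mol): C 2.336, H 4.677, O 1.000
Multiplying each by 3 gives whole numbers: C 7.01, H 14.03, O 3.00
Empirical formula: C7H14O3
Empirical-formula mass = 146.19 g/mol; 439 ÷ 146.19 ≈ 3, so the molecular formula is C21H42O9.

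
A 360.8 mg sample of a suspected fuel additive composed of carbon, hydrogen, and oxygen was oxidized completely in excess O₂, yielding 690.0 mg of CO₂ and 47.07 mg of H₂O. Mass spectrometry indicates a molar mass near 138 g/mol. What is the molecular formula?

C6H2O4

mol C = 0.6900 g CO₂ ÷ 44.009 g/mol = 0.015679 mol
mol H = 2 × 0.04707 g H₂O ÷ 18.015 g/mol = 0.0052256 mol
mass O = 0.3608 − (0.18832 + 0.0052675) = 0.16722 g → mol O = 0.16722 ÷ 15.999 = 0.010452 mol
Divide by the smallest (0.0052256 mol): C 3.000, H 1.000, O 2.000
Empirical formula: C3HO2
Empirical-formula mass = 69.04 g/mol; 138 ÷ 69.04 ≈ 2, so the molecular formula is C6H2O4.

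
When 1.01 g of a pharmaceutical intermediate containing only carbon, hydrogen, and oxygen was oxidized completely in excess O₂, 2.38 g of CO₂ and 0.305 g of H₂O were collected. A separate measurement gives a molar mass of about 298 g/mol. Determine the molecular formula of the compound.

mol C = 2.38 g CO₂ ÷ 44.009 g/mol = 0.05408 mol
mol H = 2 × 0.305 g H₂O ÷ 18.015 g/mol = 0.03386 mol
mass O = 1.01 − (0.6496 + 0.03413) = 0.3263 g → mol O = 0.3263 ÷ 15.999 = 0.02040 mol
Divide by the smallest (0.02040 mol): C 2.651, H 1.660, O 1.000
Multiplying each by 3 gives whole numbers: C 7.95, H 4.98, O 3.00
Empirical formula: C8H5O3
Empirical-formula mass = 149.12 g/mol; 298 ÷ 149.12 ≈ 2, so the molecular formula is C16H10O6.

C16H10O6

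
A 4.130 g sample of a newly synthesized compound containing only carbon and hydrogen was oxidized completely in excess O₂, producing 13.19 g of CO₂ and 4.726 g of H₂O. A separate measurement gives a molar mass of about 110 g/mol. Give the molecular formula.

mol C = 13.19 g CO₂ ÷ 44.009 g/mol = 0.29971 mol
mol H = 2 × 4.726 g H₂O ÷ 18.015 g/mol = 0.52467 mol
Divide by the smallest (0.29971 mol): C 1.000, H 1.751
Multiplying each by 4 gives whole numbers: C 4.00, H 7.00
Empirical formula: C4H7
Empirical-formula mass = 55.10 g/mol; 110 ÷ 55.10 ≈ 2, so the molecular formula is C8H14.

C8H14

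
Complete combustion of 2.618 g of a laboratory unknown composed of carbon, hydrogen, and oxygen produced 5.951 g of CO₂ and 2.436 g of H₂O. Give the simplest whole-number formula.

mol C = 5.951 g CO₂ ÷ 44.009 g/mol = 0.13522 mol
mol H = 2 × 2.436 g H₂O ÷ 18.015 g/mol = 0.27044 mol
mass O = 2.618 − (1.6242 + 0.27260) = 0.72124 g → mol O = 0.72124 ÷ 15.999 = 0.045080 mol
Divide by the smallest (0.045080 mol): C 3.000, H 5.999, O 1.000

C3H6O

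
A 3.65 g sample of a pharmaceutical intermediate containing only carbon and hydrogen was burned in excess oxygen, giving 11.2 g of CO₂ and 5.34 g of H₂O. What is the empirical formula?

C3H7

mol C = 11.2 g CO₂ ÷ 44.009 g/mol = 0.2545 mol
mol H = 2 × 5.34 g H₂O ÷ 18.015 g/mol = 0.5928 mol
Divide by the smallest (0.2545 mol): C 1.000, H 2.329
Multiplying each by 3 gives whole numbers: C 3.00, H 6.99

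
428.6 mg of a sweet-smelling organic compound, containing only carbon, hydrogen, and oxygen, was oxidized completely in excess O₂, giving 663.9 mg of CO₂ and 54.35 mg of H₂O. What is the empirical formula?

C5H2O5

mol C = 0.6639 g CO₂ ÷ 44.009 g/mol = 0.015086 mol
mol H = 2 × 0.05435 g H₂O ÷ 18.015 g/mol = 0.0060339 mol
mass O = 0.4286 − (0.18119 + 0.0060821) = 0.24133 g → mol O = 0.24133 ÷ 15.999 = 0.015084 mol
Divide by the smallest (0.0060339 mol): C 2.500, H 1.000, O 2.500
Multiplying each by 2 gives whole numbers: C 5.00, H 2.00, O 5.00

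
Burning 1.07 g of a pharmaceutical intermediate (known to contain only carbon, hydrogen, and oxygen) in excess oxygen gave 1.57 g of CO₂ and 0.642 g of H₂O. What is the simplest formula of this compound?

mol C = 1.57 g CO₂ ÷ 44.009 g/mol = 0.03567 mol
mol H = 2 × 0.642 g H₂O ÷ 18.015 g/mol = 0.07127 mol
mass O = 1.07 − (0.4285 + 0.07184) = 0.5697 g → mol O = 0.5697 ÷ 15.999 = 0.03561 mol
Divide by the smallest (0.03561 mol): C 1.002, H 2.002, O 1.000

CH2O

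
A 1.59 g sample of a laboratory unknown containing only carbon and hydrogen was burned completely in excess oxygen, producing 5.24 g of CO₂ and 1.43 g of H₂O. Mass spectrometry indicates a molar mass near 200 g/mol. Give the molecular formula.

C15H20

mol C = 5.24 g CO₂ ÷ 44.009 g/mol = 0.1191 mol
mol H = 2 × 1.43 g H₂O ÷ 18.015 g/mol = 0.1588 mol
Divide by the smallest (0.1191 mol): C 1.000, H 1.333
Multiplying each by 3 gives whole numbers: C 3.00, H 4.00
Empirical formula: C3H4
Empirical-formula mass = 40.06 g/mol; 200 ÷ 40.06 ≈ 5, so the molecular formula is C15H20.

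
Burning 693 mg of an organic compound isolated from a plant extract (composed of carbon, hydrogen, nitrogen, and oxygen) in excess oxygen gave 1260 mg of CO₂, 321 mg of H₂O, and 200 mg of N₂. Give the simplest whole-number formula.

mol C = 1.26 g CO₂ ÷ 44.009 g/mol = 0.02863 mol
mol H = 2 × 0.321 g H₂O ÷ 18.015 g/mol = 0.03564 mol
mol N = 2 × 0.200 g N₂ ÷ 28.014 g/mol = 0.01428 mol
mass O = 0.693 − (0.3439 + 0.03592 + 0.2000) = 0.1132 g → mol O = 0.1132 ÷ 15.999 = 0.007075 mol
Divide by the smallest (0.007075 mol): C 4.047, H 5.037, N 2.018, O 1.000

C4H5N2O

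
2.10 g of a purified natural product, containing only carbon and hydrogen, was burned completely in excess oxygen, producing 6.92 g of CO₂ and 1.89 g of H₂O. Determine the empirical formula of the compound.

mol C = 6.92 g CO₂ ÷ 44.009 g/mol = 0.1572 mol
mol H = 2 × 1.89 g H₂O ÷ 18.015 g/mol = 0.2098 mol
Divide by the smallest (0.1572 mol): C 1.000, H 1.334
Multiplying each by 3 gives whole numbers: C 3.00, H 4.00

C3H4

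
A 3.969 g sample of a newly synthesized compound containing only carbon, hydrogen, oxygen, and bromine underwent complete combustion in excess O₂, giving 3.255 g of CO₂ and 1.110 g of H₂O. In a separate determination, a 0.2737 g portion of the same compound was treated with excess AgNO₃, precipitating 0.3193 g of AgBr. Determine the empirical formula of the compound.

mol C = 3.255 g CO₂ ÷ 44.009 g/mol = 0.073962 mol
mol H = 2 × 1.110 g H₂O ÷ 18.015 g/mol = 0.12323 mol
From the AgBr data: mol Br per gram of compound = (0.3193 ÷ 187.772) ÷ 0.2737 = 0.0062129 mol/g, so in the 3.969 g combustion sample mol Br = 0.024659 mol
mass O = 3.969 − (0.88836 + 0.12422 + 1.9703) = 0.98608 g → mol O = 0.98608 ÷ 15.999 = 0.061634 mol
Divide by the smallest (0.024659 mol): C 2.999, H 4.997, Br 1.000, O 2.499
Multiplying each by 2 gives whole numbers: C 6.00, H 9.99, Br 2.00, O 5.00

C6H10Br2O5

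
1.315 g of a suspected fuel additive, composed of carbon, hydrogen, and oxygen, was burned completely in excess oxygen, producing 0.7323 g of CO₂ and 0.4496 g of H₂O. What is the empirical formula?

CH3O4

mol C = 0.7323 g CO₂ ÷ 44.009 g/mol = 0.016640 mol
mol H = 2 × 0.4496 g H₂O ÷ 18.015 g/mol = 0.049914 mol
mass O = 1.315 − (0.19986 + 0.050313) = 1.0648 g → mol O = 1.0648 ÷ 15.999 = 0.066556 mol
Divide by the smallest (0.016640 mol): C 1.000, H 3.000, O 4.000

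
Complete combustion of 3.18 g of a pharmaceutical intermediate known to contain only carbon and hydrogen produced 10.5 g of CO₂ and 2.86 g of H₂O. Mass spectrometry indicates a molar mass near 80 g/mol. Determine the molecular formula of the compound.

mol C = 10.5 g CO₂ ÷ 44.009 g/mol = 0.2386 mol
mol H = 2 × 2.86 g H₂O ÷ 18.015 g/mol = 0.3175 mol
Divide by the smallest (0.2386 mol): C 1.000, H 1.331
Multiplying each by 3 gives whole numbers: C 3.00, H 3.99
Empirical formula: C3H4
Empirical-formula mass = 40.06 g/mol; 80 ÷ 40.06 ≈ 2, so the molecular formula is C6H8.

C6H8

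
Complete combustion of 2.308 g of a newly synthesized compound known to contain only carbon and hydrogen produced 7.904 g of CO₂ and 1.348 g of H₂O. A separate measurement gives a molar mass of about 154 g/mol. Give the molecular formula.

mol C = 7.904 g CO₂ ÷ 44.009 g/mol = 0.17960 mol
mol H = 2 × 1.348 g H₂O ÷ 18.015 g/mol = 0.14965 mol
Divide by the smallest (0.14965 mol): C 1.200, H 1.000
Multiplying each by 5 gives whole numbers: C 6.00, H 5.00
Empirical formula: C6H5
Empirical-formula mass = 77.11 g/mol; 154 ÷ 77.11 ≈ 2, so the molecular formula is C12H10.

C12H10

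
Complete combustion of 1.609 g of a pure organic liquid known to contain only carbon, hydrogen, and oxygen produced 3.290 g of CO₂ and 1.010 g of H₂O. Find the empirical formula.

mol C = 3.290 g CO₂ ÷ 44.009 g/mol = 0.074757 mol
mol H = 2 × 1.010 g H₂O ÷ 18.015 g/mol = 0.11213 mol
mass O = 1.609 − (0.89791 + 0.11303) = 0.59806 g → mol O = 0.59806 ÷ 15.999 = 0.037381 mol
Divide by the smallest (0.037381 mol): C 2.000, H 3.000, O 1.000

C2H3O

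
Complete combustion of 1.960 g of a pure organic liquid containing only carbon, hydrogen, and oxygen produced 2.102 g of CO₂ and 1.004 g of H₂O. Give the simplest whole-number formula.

mol C = 2.102 g CO₂ ÷ 44.009 g/mol = 0.047763 mol
mol H = 2 × 1.004 g H₂O ÷ 18.015 g/mol = 0.11146 mol
mass O = 1.960 − (0.57368 + 0.11235) = 1.2740 g → mol O = 1.2740 ÷ 15.999 = 0.079628 mol
Divide by the smallest (0.047763 mol): C 1.000, H 2.334, O 1.667
Multiplying each by 3 gives whole numbers: C 3.00, H 7.00, O 5.00

C3H7O5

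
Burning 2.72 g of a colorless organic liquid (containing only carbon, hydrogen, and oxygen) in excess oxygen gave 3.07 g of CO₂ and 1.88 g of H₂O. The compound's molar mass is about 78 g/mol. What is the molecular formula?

C2H6O3

mol C = 3.07 g CO₂ ÷ 44.009 g/mol = 0.06976 mol
mol H = 2 × 1.88 g H₂O ÷ 18.015 g/mol = 0.2087 mol
mass O = 2.72 − (0.8379 + 0.2104) = 1.672 g → mol O = 1.672 ÷ 15.999 = 0.1045 mol
Divide by the smallest (0.06976 mol): C 1.000, H 2.992, O 1.498
Multiplying each by 2 gives whole numbers: C 2.00, H 5.98, O 3.00
Empirical formula: C2H6O3
Empirical-formula mass = 78.07 g/mol; 78 ÷ 78.07 ≈ 1, so the molecular formula is C2H6O3.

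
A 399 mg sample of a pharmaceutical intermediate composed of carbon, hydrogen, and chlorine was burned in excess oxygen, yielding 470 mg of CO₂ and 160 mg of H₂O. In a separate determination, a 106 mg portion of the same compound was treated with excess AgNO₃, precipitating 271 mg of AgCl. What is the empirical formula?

C3H5Cl2

mol C = 0.470 g CO₂ ÷ 44.009 g/mol = 0.01068 mol
mol H = 2 × 0.160 g H₂O ÷ 18.015 g/mol = 0.01776 mol
From the AgCl data: mol Cl per gram of compound = (0.271 ÷ 143.318) ÷ 0.106 = 0.01784 mol/g, so in the 0.399 g combustion sample mol Cl = 0.007118 mol
Divide by the smallest (0.007118 mol): C 1.500, H 2.496, Cl 1.000
Multiplying each by 2 gives whole numbers: C 3.00, H 4.99, Cl 2.00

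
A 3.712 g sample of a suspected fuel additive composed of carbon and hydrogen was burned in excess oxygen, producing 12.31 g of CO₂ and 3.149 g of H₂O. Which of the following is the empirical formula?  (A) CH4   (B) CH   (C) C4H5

(C) C4H5

mol C = 12.31 g CO₂ ÷ 44.009 g/mol = 0.27972 mol
mol H = 2 × 3.149 g H₂O ÷ 18.015 g/mol = 0.34960 mol
Divide by the smallest (0.27972 mol): C 1.000, H 1.250
Multiplying each by 4 gives whole numbers: C 4.00, H 5.00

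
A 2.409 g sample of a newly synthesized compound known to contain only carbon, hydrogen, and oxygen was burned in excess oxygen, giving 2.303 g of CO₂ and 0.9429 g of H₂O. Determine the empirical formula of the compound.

CH2O2

mol C = 2.303 g CO₂ ÷ 44.009 g/mol = 0.052330 mol
mol H = 2 × 0.9429 g H₂O ÷ 18.015 g/mol = 0.10468 mol
mass O = 2.409 − (0.62854 + 0.10552) = 1.6749 g → mol O = 1.6749 ÷ 15.999 = 0.10469 mol
Divide by the smallest (0.052330 mol): C 1.000, H 2.000, O 2.001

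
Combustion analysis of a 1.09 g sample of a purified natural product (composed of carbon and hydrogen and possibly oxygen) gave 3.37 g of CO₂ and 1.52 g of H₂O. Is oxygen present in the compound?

mol C = 3.37 g CO₂ ÷ 44.009 g/mol = 0.07658 mol
mol H = 2 × 1.52 g H₂O ÷ 18.015 g/mol = 0.1687 mol
C and H together account for 1.090 g — essentially the entire 1.09 g sample — so the compound contains no oxygen.

no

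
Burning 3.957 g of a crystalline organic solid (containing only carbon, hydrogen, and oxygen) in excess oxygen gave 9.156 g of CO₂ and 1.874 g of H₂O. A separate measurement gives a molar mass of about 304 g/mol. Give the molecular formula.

C16H16O6

mol C = 9.156 g CO₂ ÷ 44.009 g/mol = 0.20805 mol
mol H = 2 × 1.874 g H₂O ÷ 18.015 g/mol = 0.20805 mol
mass O = 3.957 − (2.4989 + 0.20971) = 1.2484 g → mol O = 1.2484 ÷ 15.999 = 0.078031 mol
Divide by the smallest (0.078031 mol): C 2.666, H 2.666, O 1.000
Multiplying each by 3 gives whole numbers: C 8.00, H 8.00, O 3.00
Empirical formula: C8H8O3
Empirical-formula mass = 152.15 g/mol; 304 ÷ 152.15 ≈ 2, so the molecular formula is C16H16O6.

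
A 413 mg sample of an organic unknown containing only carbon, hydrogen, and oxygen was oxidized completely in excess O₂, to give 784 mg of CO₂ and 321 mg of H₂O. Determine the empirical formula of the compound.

mol C = 0.784 g CO₂ ÷ 44.009 g/mol = 0.01781 mol
mol H = 2 × 0.321 g H₂O ÷ 18.015 g/mol = 0.03564 mol
mass O = 0.413 − (0.2140 + 0.03592) = 0.1631 g → mol O = 0.1631 ÷ 15.999 = 0.01019 mol
Divide by the smallest (0.01019 mol): C 1.747, H 3.496, O 1.000
Multiplying each by 4 gives whole numbers: C 6.99, H 13.98, O 4.00

C7H14O4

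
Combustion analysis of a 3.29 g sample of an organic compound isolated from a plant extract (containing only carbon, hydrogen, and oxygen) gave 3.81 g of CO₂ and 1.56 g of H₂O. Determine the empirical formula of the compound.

mol C = 3.81 g CO₂ ÷ 44.009 g/mol = 0.08657 mol
mol H = 2 × 1.56 g H₂O ÷ 18.015 g/mol = 0.1732 mol
mass O = 3.29 − (1.040 + 0.1746) = 2.076 g → mol O = 2.076 ÷ 15.999 = 0.1297 mol
Divide by the smallest (0.08657 mol): C 1.000, H 2.000, O 1.499
Multiplying each by 2 gives whole numbers: C 2.00, H 4.00, O 3.00

C2H4O3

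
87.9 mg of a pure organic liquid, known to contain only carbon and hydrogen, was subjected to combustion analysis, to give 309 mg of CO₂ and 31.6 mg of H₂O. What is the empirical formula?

C2H

mol C = 0.309 g CO₂ ÷ 44.009 g/mol = 0.007021 mol
mol H = 2 × 0.0316 g H₂O ÷ 18.015 g/mol = 0.003508 mol
Divide by the smallest (0.003508 mol): C 2.001, H 1.000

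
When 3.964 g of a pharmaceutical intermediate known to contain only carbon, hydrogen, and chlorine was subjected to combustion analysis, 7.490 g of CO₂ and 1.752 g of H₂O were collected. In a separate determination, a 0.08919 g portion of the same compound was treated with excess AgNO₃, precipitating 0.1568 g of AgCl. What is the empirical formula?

C7H8Cl2

mol C = 7.490 g CO₂ ÷ 44.009 g/mol = 0.17019 mol
mol H = 2 × 1.752 g H₂O ÷ 18.015 g/mol = 0.19450 mol
From the AgCl data: mol Cl per gram of compound = (0.1568 ÷ 143.318) ÷ 0.08919 = 0.012267 mol/g, so in the 3.964 g combustion sample mol Cl = 0.048625 mol
Divide by the smallest (0.048625 mol): C 3.500, H 4.000, Cl 1.000
Multiplying each by 2 gives whole numbers: C 7.00, H 8.00, Cl 2.00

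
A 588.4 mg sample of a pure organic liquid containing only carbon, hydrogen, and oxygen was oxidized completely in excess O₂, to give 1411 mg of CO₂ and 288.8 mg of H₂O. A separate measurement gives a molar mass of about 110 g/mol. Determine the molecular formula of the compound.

C6H6O2

mol C = 1.411 g CO₂ ÷ 44.009 g/mol = 0.032062 mol
mol H = 2 × 0.2888 g H₂O ÷ 18.015 g/mol = 0.032062 mol
mass O = 0.5884 − (0.38509 + 0.032319) = 0.17099 g → mol O = 0.17099 ÷ 15.999 = 0.010687 mol
Divide by the smallest (0.010687 mol): C 3.000, H 3.000, O 1.000
Empirical formula: C3H3O
Empirical-formula mass = 55.06 g/mol; 110 ÷ 55.06 ≈ 2, so the molecular formula is C6H6O2.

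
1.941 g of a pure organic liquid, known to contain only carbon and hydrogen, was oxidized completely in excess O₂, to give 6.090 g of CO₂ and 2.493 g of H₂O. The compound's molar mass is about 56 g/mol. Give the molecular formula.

C4H8

mol C = 6.090 g CO₂ ÷ 44.009 g/mol = 0.13838 mol
mol H = 2 × 2.493 g H₂O ÷ 18.015 g/mol = 0.27677 mol
Divide by the smallest (0.13838 mol): C 1.000, H 2.000
Empirical formula: CH2
Empirical-formula mass = 14.03 g/mol; 56 ÷ 14.03 ≈ 4, so the molecular formula is C4H8.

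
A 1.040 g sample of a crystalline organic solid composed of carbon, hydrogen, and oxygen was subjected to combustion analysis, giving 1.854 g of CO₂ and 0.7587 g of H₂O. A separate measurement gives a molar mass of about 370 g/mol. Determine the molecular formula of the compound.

mol C = 1.854 g CO₂ ÷ 44.009 g/mol = 0.042128 mol
mol H = 2 × 0.7587 g H₂O ÷ 18.015 g/mol = 0.084230 mol
mass O = 1.040 − (0.50600 + 0.084904) = 0.44910 g → mol O = 0.44910 ÷ 15.999 = 0.028071 mol
Divide by the smallest (0.028071 mol): C 1.501, H 3.001, O 1.000
Multiplying each by 2 gives whole numbers: C 3.00, H 6.00, O 2.00
Empirical formula: C3H6O2
Empirical-formula mass = 74.08 g/mol; 370 ÷ 74.08 ≈ 5, so the molecular formula is C15H30O10.

C15H30O10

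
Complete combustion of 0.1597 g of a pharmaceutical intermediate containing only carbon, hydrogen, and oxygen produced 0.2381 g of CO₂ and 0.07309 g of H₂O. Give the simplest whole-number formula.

C2H3O2

mol C = 0.2381 g CO₂ ÷ 44.009 g/mol = 0.0054103 mol
mol H = 2 × 0.07309 g H₂O ÷ 18.015 g/mol = 0.0081143 mol
mass O = 0.1597 − (0.064983 + 0.0081793) = 0.086538 g → mol O = 0.086538 ÷ 15.999 = 0.0054090 mol
Divide by the smallest (0.0054090 mol): C 1.000, H 1.500, O 1.000
Multiplying each by 2 gives whole numbers: C 2.00, H 3.00, O 2.00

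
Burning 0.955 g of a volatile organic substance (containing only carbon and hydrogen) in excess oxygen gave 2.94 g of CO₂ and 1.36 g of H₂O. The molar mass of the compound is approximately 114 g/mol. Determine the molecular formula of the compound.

mol C = 2.94 g CO₂ ÷ 44.009 g/mol = 0.06680 mol
mol H = 2 × 1.36 g H₂O ÷ 18.015 g/mol = 0.1510 mol
Divide by the smallest (0.06680 mol): C 1.000, H 2.260
Multiplying each by 4 gives whole numbers: C 4.00, H 9.04
Empirical formula: C4H9
Empirical-formula mass = 57.12 g/mol; 114 ÷ 57.12 ≈ 2, so the molecular formula is C8H18.

C8H18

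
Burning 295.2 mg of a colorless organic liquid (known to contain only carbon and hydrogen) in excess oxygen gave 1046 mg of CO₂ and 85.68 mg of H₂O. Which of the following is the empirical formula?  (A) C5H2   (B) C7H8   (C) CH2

mol C = 1.046 g CO₂ ÷ 44.009 g/mol = 0.023768 mol
mol H = 2 × 0.08568 g H₂O ÷ 18.015 g/mol = 0.0095121 mol
Divide by the smallest (0.0095121 mol): C 2.499, H 1.000
Multiplying each by 2 gives whole numbers: C 5.00, H 2.00

(A) C5H2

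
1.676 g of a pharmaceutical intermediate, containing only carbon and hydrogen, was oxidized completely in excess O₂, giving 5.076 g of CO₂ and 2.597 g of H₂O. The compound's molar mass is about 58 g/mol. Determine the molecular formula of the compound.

mol C = 5.076 g CO₂ ÷ 44.009 g/mol = 0.11534 mol
mol H = 2 × 2.597 g H₂O ÷ 18.015 g/mol = 0.28832 mol
Divide by the smallest (0.11534 mol): C 1.000, H 2.500
Multiplying each by 2 gives whole numbers: C 2.00, H 5.00
Empirical formula: C2H5
Empirical-formula mass = 29.06 g/mol; 58 ÷ 29.06 ≈ 2, so the molecular formula is C4H10.

C4H10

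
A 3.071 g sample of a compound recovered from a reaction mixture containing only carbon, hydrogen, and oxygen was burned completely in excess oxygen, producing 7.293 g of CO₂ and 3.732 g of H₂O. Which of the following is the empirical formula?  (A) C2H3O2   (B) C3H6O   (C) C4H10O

(C) C4H10O

mol C = 7.293 g CO₂ ÷ 44.009 g/mol = 0.16572 mol
mol H = 2 × 3.732 g H₂O ÷ 18.015 g/mol = 0.41432 mol
mass O = 3.071 − (1.9904 + 0.41764) = 0.66295 g → mol O = 0.66295 ÷ 15.999 = 0.041437 mol
Divide by the smallest (0.041437 mol): C 3.999, H 9.999, O 1.000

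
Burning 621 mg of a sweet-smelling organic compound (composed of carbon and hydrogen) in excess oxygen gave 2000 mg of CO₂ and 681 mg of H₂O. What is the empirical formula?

mol C = 2.00 g CO₂ ÷ 44.009 g/mol = 0.04545 mol
mol H = 2 × 0.681 g H₂O ÷ 18.015 g/mol = 0.07560 mol
Divide by the smallest (0.04545 mol): C 1.000, H 1.664
Multiplying each by 3 gives whole numbers: C 3.00, H 4.99

C3H5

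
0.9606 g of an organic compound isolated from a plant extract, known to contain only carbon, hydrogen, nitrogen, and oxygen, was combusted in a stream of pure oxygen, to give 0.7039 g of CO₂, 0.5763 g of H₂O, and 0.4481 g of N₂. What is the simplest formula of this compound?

mol C = 0.7039 g CO₂ ÷ 44.009 g/mol = 0.015994 mol
mol H = 2 × 0.5763 g H₂O ÷ 18.015 g/mol = 0.063980 mol
mol N = 2 × 0.4481 g N₂ ÷ 28.014 g/mol = 0.031991 mol
mass O = 0.9606 − (0.19211 + 0.064492 + 0.44810) = 0.25590 g → mol O = 0.25590 ÷ 15.999 = 0.015995 mol
Divide by the smallest (0.015994 mol): C 1.000, H 4.000, N 2.000, O 1.000

CH4N2O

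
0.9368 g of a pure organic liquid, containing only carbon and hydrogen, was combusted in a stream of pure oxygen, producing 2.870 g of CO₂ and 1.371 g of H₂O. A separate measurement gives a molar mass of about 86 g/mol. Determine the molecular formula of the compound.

C6H14

mol C = 2.870 g CO₂ ÷ 44.009 g/mol = 0.065214 mol
mol H = 2 × 1.371 g H₂O ÷ 18.015 g/mol = 0.15221 mol
Divide by the smallest (0.065214 mol): C 1.000, H 2.334
Multiplying each by 3 gives whole numbers: C 3.00, H 7.00
Empirical formula: C3H7
Empirical-formula mass = 43.09 g/mol; 86 ÷ 43.09 ≈ 2, so the molecular formula is C6H14.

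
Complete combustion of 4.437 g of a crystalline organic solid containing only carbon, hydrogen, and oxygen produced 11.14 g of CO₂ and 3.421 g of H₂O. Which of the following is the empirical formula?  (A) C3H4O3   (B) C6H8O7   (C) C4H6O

(C) C4H6O

mol C = 11.14 g CO₂ ÷ 44.009 g/mol = 0.25313 mol
mol H = 2 × 3.421 g H₂O ÷ 18.015 g/mol = 0.37979 mol
mass O = 4.437 − (3.0403 + 0.38283) = 1.0138 g → mol O = 1.0138 ÷ 15.999 = 0.063368 mol
Divide by the smallest (0.063368 mol): C 3.995, H 5.993, O 1.000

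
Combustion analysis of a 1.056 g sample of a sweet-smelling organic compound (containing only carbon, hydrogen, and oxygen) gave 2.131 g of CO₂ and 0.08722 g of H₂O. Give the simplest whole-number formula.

mol C = 2.131 g CO₂ ÷ 44.009 g/mol = 0.048422 mol
mol H = 2 × 0.08722 g H₂O ÷ 18.015 g/mol = 0.0096830 mol
mass O = 1.056 − (0.58160 + 0.0097605) = 0.46464 g → mol O = 0.46464 ÷ 15.999 = 0.029042 mol
Divide by the smallest (0.0096830 mol): C 5.001, H 1.000, O 2.999

C5HO3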